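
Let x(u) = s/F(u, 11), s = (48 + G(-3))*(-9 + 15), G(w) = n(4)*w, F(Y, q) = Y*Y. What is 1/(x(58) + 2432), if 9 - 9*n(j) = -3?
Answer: 841/2045378 ≈ 0.00041117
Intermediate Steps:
F(Y, q) = Y²
n(j) = 4/3 (n(j) = 1 - ⅑*(-3) = 1 + ⅓ = 4/3)
G(w) = 4*w/3
s = 264 (s = (48 + (4/3)*(-3))*(-9 + 15) = (48 - 4)*6 = 44*6 = 264)
x(u) = 264/u² (x(u) = 264/(u²) = 264/u²)
1/(x(58) + 2432) = 1/(264/58² + 2432) = 1/(264*(1/3364) + 2432) = 1/(66/841 + 2432) = 1/(2045378/841) = 841/2045378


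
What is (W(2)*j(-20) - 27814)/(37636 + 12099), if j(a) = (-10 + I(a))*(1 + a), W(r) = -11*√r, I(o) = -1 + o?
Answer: -27814/49735 - 6479*√2/49735 ≈ -0.74347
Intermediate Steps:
j(a) = (1 + a)*(-11 + a) (j(a) = (-10 + (-1 + a))*(1 + a) = (-11 + a)*(1 + a) = (1 + a)*(-11 + a))
(W(2)*j(-20) - 27814)/(37636 + 12099) = ((-11*√2)*(-11 + (-20)² - 10*(-20)) - 27814)/(37636 + 12099) = ((-11*√2)*(-11 + 400 + 200) - 27814)/49735 = (-11*√2*589 - 27814)*(1/49735) = (-6479*√2 - 27814)*(1/49735) = (-27814 - 6479*√2)*(1/49735) = -27814/49735 - 6479*√2/49735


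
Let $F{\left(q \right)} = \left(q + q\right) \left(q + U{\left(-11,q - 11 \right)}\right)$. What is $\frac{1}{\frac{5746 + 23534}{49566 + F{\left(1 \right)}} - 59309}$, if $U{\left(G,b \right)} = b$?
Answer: $- \frac{4129}{244884421} \approx -1.6861 \cdot 10^{-5}$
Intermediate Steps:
$F{\left(q \right)} = 2 q \left(-11 + 2 q\right)$ ($F{\left(q \right)} = \left(q + q\right) \left(q + \left(q - 11\right)\right) = 2 q \left(q + \left(-11 + q\right)\right) = 2 q \left(-11 + 2 q\right)$)
$\frac{1}{\frac{5746 + 23534}{49566 + F{\left(1 \right)}} - 59309} = \frac{1}{\frac{5746 + 23534}{49566 + 2 \cdot 1 \left(-11 + 2 \cdot 1\right)} - 59309} = \frac{1}{\frac{29280}{49566 + 2 \cdot 1 \left(-11 + 2\right)} - 59309} = \frac{1}{\frac{29280}{49566 + 2 \cdot 1 \left(-9\right)} - 59309} = \frac{1}{\frac{29280}{49566 - 18} - 59309} = \frac{1}{\frac{29280}{49548} - 59309} = \frac{1}{29280 \cdot \frac{1}{49548} - 59309} = \frac{1}{\frac{2440}{4129} - 59309} = \frac{1}{- \frac{244884421}{4129}} = - \frac{4129}{244884421}$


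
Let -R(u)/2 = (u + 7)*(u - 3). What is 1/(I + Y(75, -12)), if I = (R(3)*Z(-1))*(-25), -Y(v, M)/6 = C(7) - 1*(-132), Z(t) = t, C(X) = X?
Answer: -1/834 ≈ -0.0011990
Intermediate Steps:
R(u) = -2*(-3 + u)*(7 + u) (R(u) = -2*(u + 7)*(u - 3) = -2*(7 + u)*(-3 + u) = -2*(-3 + u)*(7 + u))
Y(v, M) = -834 (Y(v, M) = -6*(7 - 1*(-132)) = -6*(7 + 132) = -6*139 = -834)
I = 0 (I = ((42 - 8*3 - 2*3²)*(-1))*(-25) = ((42 - 24 - 2*9)*(-1))*(-25) = ((42 - 24 - 18)*(-1))*(-25) = (0*(-1))*(-25) = 0*(-25) = 0)
1/(I + Y(75, -12)) = 1/(0 - 834) = 1/(-834) = -1/834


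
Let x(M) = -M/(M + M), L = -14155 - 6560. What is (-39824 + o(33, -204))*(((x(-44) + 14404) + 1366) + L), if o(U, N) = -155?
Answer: 395432289/2 ≈ 1.9772e+8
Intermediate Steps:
L = -20715
x(M) = -½ (x(M) = -M/(2*M) = -1/(2*M)*M = -1*½ = -½)
(-39824 + o(33, -204))*(((x(-44) + 14404) + 1366) + L) = (-39824 - 155)*(((-½ + 14404) + 1366) - 20715) = -39979*((28807/2 + 1366) - 20715) = -39979*(31539/2 - 20715) = -39979*(-9891/2) = 395432289/2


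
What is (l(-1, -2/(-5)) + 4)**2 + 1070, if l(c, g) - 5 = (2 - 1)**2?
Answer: 1170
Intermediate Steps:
l(c, g) = 6 (l(c, g) = 5 + (2 - 1)**2 = 5 + 1**2 = 5 + 1 = 6)
(l(-1, -2/(-5)) + 4)**2 + 1070 = (6 + 4)**2 + 1070 = 10**2 + 1070 = 100 + 1070 = 1170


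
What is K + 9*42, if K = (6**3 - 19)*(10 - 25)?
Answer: -2577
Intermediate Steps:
K = -2955 (K = (216 - 19)*(-15) = 197*(-15) = -2955)
K + 9*42 = -2955 + 9*42 = -2955 + 378 = -2577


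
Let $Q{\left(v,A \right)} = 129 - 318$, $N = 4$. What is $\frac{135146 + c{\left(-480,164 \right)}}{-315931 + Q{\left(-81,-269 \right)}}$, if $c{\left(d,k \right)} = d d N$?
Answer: $- \frac{528373}{158060} \approx -3.3429$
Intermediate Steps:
$Q{\left(v,A \right)} = -189$ ($Q{\left(v,A \right)} = 129 - 318 = -189$)
$c{\left(d,k \right)} = 4 d^{2}$ ($c{\left(d,k \right)} = d d 4 = d^{2} \cdot 4 = 4 d^{2}$)
$\frac{135146 + c{\left(-480,164 \right)}}{-315931 + Q{\left(-81,-269 \right)}} = \frac{135146 + 4 \left(-480\right)^{2}}{-315931 - 189} = \frac{135146 + 4 \cdot 230400}{-316120} = \left(135146 + 921600\right) \left(- \frac{1}{316120}\right) = 1056746 \left(- \frac{1}{316120}\right) = - \frac{528373}{158060}$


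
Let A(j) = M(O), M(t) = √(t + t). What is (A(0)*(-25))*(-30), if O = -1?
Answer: 750*I*√2 ≈ 1060.7*I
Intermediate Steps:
M(t) = √2*√t (M(t) = √(2*t) = √2*√t)
A(j) = I*√2 (A(j) = √2*√(-1) = √2*I = I*√2)
(A(0)*(-25))*(-30) = ((I*√2)*(-25))*(-30) = -25*I*√2*(-30) = 750*I*√2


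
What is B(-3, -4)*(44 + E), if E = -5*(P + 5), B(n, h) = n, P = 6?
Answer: 33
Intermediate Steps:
E = -55 (E = -5*(6 + 5) = -5*11 = -55)
B(-3, -4)*(44 + E) = -3*(44 - 55) = -3*(-11) = 33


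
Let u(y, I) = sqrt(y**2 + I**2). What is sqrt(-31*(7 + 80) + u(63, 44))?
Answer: sqrt(-2697 + sqrt(5905)) ≈ 51.187*I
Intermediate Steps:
u(y, I) = sqrt(I**2 + y**2)
sqrt(-31*(7 + 80) + u(63, 44)) = sqrt(-31*(7 + 80) + sqrt(44**2 + 63**2)) = sqrt(-31*87 + sqrt(1936 + 3969)) = sqrt(-2697 + sqrt(5905))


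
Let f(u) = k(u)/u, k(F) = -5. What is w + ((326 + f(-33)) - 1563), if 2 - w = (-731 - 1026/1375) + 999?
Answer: -6196172/4125 ≈ -1502.1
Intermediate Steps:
f(u) = -5/u
w = -364724/1375 (w = 2 - ((-731 - 1026/1375) + 999) = 2 - (-1006151/1375 + 999) = 2 - 1*367474/1375 = 2 - 367474/1375 = -364724/1375 ≈ -265.25)
w + ((326 + f(-33)) - 1563) = -364724/1375 + ((326 - 5/(-33)) - 1563) = -364724/1375 + ((326 - 5*(-1/33)) - 1563) = -364724/1375 + ((326 + 5/33) - 1563) = -364724/1375 + (10763/33 - 1563) = -364724/1375 - 40816/33 = -6196172/4125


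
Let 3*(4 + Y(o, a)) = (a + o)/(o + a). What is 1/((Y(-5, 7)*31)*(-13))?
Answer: 3/4433 ≈ 0.00067674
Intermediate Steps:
Y(o, a) = -11/3 (Y(o, a) = -4 + ((a + o)/(o + a))/3 = -4 + ((a + o)/(a + o))/3 = -4 + (1/3)*1 = -4 + 1/3 = -11/3)
1/((Y(-5, 7)*31)*(-13)) = 1/(-11/3*31*(-13)) = 1/(-341/3*(-13)) = 1/(4433/3) = 3/4433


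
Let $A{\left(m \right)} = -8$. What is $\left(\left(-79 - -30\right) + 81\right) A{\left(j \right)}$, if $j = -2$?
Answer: $-256$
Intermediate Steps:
$\left(\left(-79 - -30\right) + 81\right) A{\left(j \right)} = \left(\left(-79 - -30\right) + 81\right) \left(-8\right) = \left(\left(-79 + 30\right) + 81\right) \left(-8\right) = \left(-49 + 81\right) \left(-8\right) = 32 \left(-8\right) = -256$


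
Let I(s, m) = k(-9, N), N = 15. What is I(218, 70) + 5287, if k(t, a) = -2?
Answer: 5285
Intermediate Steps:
I(s, m) = -2
I(218, 70) + 5287 = -2 + 5287 = 5285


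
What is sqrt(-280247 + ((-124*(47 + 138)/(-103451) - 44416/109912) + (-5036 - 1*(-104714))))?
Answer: I*sqrt(364773486978044683892837)/1421313289 ≈ 424.93*I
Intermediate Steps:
sqrt(-280247 + ((-124*(47 + 138)/(-103451) - 44416/109912) + (-5036 - 1*(-104714)))) = sqrt(-280247 + ((-124*185*(-1/103451) - 44416*1/109912) + (-5036 + 104714))) = sqrt(-280247 + ((-22940*(-1/103451) - 5552/13739) + 99678)) = sqrt(-280247 + ((22940/103451 - 5552/13739) + 99678)) = sqrt(-280247 + (-259187292/1421313289 + 99678)) = sqrt(-280247 + 141673406833650/1421313289) = sqrt(-256645378468733/1421313289) = I*sqrt(364773486978044683892837)/1421313289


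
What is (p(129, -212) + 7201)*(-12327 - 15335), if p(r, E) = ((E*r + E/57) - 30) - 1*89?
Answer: 31959955588/57 ≈ 5.6070e+8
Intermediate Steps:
p(r, E) = -119 + E/57 + E*r (p(r, E) = ((E*r + E/57) - 30) - 89 = ((E/57 + E*r) - 30) - 89 = (-30 + E/57 + E*r) - 89 = -119 + E/57 + E*r)
(p(129, -212) + 7201)*(-12327 - 15335) = ((-119 + (1/57)*(-212) - 212*129) + 7201)*(-12327 - 15335) = ((-119 - 212/57 - 27348) + 7201)*(-27662) = (-1565831/57 + 7201)*(-27662) = -1155374/57*(-27662) = 31959955588/57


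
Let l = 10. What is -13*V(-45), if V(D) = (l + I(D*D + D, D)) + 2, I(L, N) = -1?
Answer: -143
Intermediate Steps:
V(D) = 11 (V(D) = (10 - 1) + 2 = 9 + 2 = 11)
-13*V(-45) = -13*11 = -143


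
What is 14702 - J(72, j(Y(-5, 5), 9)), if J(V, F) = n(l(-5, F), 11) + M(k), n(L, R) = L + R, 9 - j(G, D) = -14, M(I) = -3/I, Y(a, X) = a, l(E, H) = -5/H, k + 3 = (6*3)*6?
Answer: 11826453/805 ≈ 14691.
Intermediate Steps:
k = 105 (k = -3 + (6*3)*6 = -3 + 18*6 = -3 + 108 = 105)
j(G, D) = 23 (j(G, D) = 9 - 1*(-14) = 9 + 14 = 23)
J(V, F) = 384/35 - 5/F (J(V, F) = (-5/F + 11) - 3/105 = (11 - 5/F) - 3*1/105 = (11 - 5/F) - 1/35 = 384/35 - 5/F)
14702 - J(72, j(Y(-5, 5), 9)) = 14702 - (384/35 - 5/23) = 14702 - 1*8657/805 = 14702 - 8657/805 = 11826453/805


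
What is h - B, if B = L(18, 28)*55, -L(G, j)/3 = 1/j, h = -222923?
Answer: -6241679/28 ≈ -2.2292e+5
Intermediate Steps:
L(G, j) = -3/j
B = -165/28 (B = -3/28*55 = -165/28 ≈ -5.8929)
h - B = -222923 - 1*(-165/28) = -222923 + 165/28 = -6241679/28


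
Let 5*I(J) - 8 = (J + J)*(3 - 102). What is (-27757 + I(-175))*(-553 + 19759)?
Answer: -1999863162/5 ≈ -3.9997e+8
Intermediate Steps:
I(J) = 8/5 - 198*J/5 (I(J) = 8/5 + ((J + J)*(3 - 102))/5 = 8/5 + ((2*J)*(-99))/5 = 8/5 + (-198*J)/5 = 8/5 - 198*J/5)
(-27757 + I(-175))*(-553 + 19759) = (-27757 + (8/5 - 198/5*(-175)))*(-553 + 19759) = (-27757 + (8/5 + 6930))*19206 = (-27757 + 34658/5)*19206 = -104127/5*19206 = -1999863162/5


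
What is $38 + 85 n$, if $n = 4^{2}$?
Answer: $1398$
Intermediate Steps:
$n = 16$
$38 + 85 n = 38 + 85 \cdot 16 = 38 + 1360 = 1398$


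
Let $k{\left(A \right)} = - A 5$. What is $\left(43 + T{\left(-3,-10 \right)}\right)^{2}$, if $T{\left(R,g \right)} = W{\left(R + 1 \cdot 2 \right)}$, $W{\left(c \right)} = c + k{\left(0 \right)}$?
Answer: $1764$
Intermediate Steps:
$k{\left(A \right)} = - 5 A$
$W{\left(c \right)} = c$ ($W{\left(c \right)} = c - 0 = c + 0 = c$)
$T{\left(R,g \right)} = 2 + R$ ($T{\left(R,g \right)} = R + 1 \cdot 2 = R + 2 = 2 + R$)
$\left(43 + T{\left(-3,-10 \right)}\right)^{2} = \left(43 + \left(2 - 3\right)\right)^{2} = \left(43 - 1\right)^{2} = 42^{2} = 1764$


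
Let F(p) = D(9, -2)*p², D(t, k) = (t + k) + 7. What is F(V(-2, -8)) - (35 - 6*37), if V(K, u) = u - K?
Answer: 691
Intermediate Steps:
D(t, k) = 7 + k + t (D(t, k) = (k + t) + 7 = 7 + k + t)
F(p) = 14*p² (F(p) = (7 - 2 + 9)*p² = 14*p²)
F(V(-2, -8)) - (35 - 6*37) = 14*(-8 - 1*(-2))² - (35 - 6*37) = 14*(-8 + 2)² - (35 - 222) = 14*(-6)² - 1*(-187) = 14*36 + 187 = 504 + 187 = 691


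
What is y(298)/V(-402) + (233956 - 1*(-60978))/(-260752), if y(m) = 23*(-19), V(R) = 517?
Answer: -133214751/67404392 ≈ -1.9764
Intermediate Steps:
y(m) = -437
y(298)/V(-402) + (233956 - 1*(-60978))/(-260752) = -437/517 + (233956 - 1*(-60978))/(-260752) = -437*1/517 + (233956 + 60978)*(-1/260752) = -437/517 + 294934*(-1/260752) = -437/517 - 147467/130376 = -133214751/67404392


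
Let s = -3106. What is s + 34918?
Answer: 31812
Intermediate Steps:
s + 34918 = -3106 + 34918 = 31812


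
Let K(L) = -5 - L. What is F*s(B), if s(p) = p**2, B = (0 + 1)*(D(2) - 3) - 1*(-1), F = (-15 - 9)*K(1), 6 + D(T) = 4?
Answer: 2304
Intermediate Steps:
D(T) = -2 (D(T) = -6 + 4 = -2)
F = 144 (F = (-15 - 9)*(-5 - 1*1) = -24*(-5 - 1) = -24*(-6) = 144)
B = -4 (B = (0 + 1)*(-2 - 3) - 1*(-1) = 1*(-5) + 1 = -5 + 1 = -4)
F*s(B) = 144*(-4)**2 = 144*16 = 2304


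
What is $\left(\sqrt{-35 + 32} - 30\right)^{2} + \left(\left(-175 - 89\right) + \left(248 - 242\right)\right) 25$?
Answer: $-6450 + \left(30 - i \sqrt{3}\right)^{2} \approx -5553.0 - 103.92 i$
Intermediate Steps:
$\left(\sqrt{-35 + 32} - 30\right)^{2} + \left(\left(-175 - 89\right) + \left(248 - 242\right)\right) 25 = \left(\sqrt{-3} - 30\right)^{2} + \left(-264 + 6\right) 25 = \left(i \sqrt{3} - 30\right)^{2} - 6450 = \left(-30 + i \sqrt{3}\right)^{2} - 6450 = -6450 + \left(-30 + i \sqrt{3}\right)^{2}$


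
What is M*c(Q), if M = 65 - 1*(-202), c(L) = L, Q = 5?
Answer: 1335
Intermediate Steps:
M = 267 (M = 65 + 202 = 267)
M*c(Q) = 267*5 = 1335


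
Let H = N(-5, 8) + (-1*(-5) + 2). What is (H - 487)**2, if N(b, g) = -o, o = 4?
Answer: 234256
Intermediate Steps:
N(b, g) = -4 (N(b, g) = -1*4 = -4)
H = 3 (H = -4 + (-1*(-5) + 2) = -4 + (5 + 2) = -4 + 7 = 3)
(H - 487)**2 = (3 - 487)**2 = (-484)**2 = 234256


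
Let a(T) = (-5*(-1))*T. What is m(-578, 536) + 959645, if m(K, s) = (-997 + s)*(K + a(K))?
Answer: 2558393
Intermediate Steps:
a(T) = 5*T
m(K, s) = 6*K*(-997 + s) (m(K, s) = (-997 + s)*(K + 5*K) = (-997 + s)*(6*K) = 6*K*(-997 + s))
m(-578, 536) + 959645 = 6*(-578)*(-997 + 536) + 959645 = 6*(-578)*(-461) + 959645 = 1598748 + 959645 = 2558393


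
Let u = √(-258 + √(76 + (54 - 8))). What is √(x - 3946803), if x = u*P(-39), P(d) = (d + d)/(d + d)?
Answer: √(-3946803 + √(-258 + √122)) ≈ 0.004 + 1986.7*I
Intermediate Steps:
P(d) = 1 (P(d) = (2*d)/((2*d)) = (2*d)*(1/(2*d)) = 1)
u = √(-258 + √122) (u = √(-258 + √(76 + 46)) = √(-258 + √122) ≈ 15.715*I)
x = √(-258 + √122) (x = √(-258 + √122)*1 = √(-258 + √122) ≈ 15.715*I)
√(x - 3946803) = √(√(-258 + √122) - 3946803) = √(-3946803 + √(-258 + √122))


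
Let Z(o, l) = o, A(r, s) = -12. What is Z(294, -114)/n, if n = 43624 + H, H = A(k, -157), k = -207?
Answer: 147/21806 ≈ 0.0067413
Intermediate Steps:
H = -12
n = 43612 (n = 43624 - 12 = 43612)
Z(294, -114)/n = 294/43612 = 294*(1/43612) = 147/21806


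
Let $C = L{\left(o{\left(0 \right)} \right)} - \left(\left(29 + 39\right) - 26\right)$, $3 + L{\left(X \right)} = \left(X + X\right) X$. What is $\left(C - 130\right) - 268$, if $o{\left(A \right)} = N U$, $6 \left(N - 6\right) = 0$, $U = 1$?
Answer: $-371$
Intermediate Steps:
$N = 6$ ($N = 6 + \frac{1}{6} \cdot 0 = 6 + 0 = 6$)
$o{\left(A \right)} = 6$ ($o{\left(A \right)} = 6 \cdot 1 = 6$)
$L{\left(X \right)} = -3 + 2 X^{2}$ ($L{\left(X \right)} = -3 + \left(X + X\right) X = -3 + 2 X X = -3 + 2 X^{2}$)
$C = 27$ ($C = \left(-3 + 2 \cdot 6^{2}\right) - \left(\left(29 + 39\right) - 26\right) = \left(-3 + 2 \cdot 36\right) - \left(68 - 26\right) = \left(-3 + 72\right) - 42 = 69 - 42 = 27$)
$\left(C - 130\right) - 268 = \left(27 - 130\right) - 268 = -103 - 268 = -371$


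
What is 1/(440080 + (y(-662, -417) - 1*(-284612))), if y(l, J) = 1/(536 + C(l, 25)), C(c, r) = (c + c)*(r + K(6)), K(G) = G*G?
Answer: 80228/58140589775 ≈ 1.3799e-6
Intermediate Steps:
K(G) = G²
C(c, r) = 2*c*(36 + r) (C(c, r) = (c + c)*(r + 6²) = (2*c)*(r + 36) = (2*c)*(36 + r) = 2*c*(36 + r))
y(l, J) = 1/(536 + 122*l) (y(l, J) = 1/(536 + 2*l*(36 + 25)) = 1/(536 + 2*l*61) = 1/(536 + 122*l))
1/(440080 + (y(-662, -417) - 1*(-284612))) = 1/(440080 + (1/(2*(268 + 61*(-662))) - 1*(-284612))) = 1/(440080 + (1/(2*(268 - 40382)) + 284612)) = 1/(440080 + ((½)/(-40114) + 284612)) = 1/(440080 + ((½)*(-1/40114) + 284612)) = 1/(440080 + (-1/80228 + 284612)) = 1/(440080 + 22833851535/80228) = 1/(58140589775/80228) = 80228/58140589775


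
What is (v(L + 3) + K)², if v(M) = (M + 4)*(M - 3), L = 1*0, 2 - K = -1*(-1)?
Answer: 1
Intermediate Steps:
K = 1 (K = 2 - (-1)*(-1) = 2 - 1*1 = 2 - 1 = 1)
L = 0
v(M) = (-3 + M)*(4 + M) (v(M) = (4 + M)*(-3 + M) = (-3 + M)*(4 + M))
(v(L + 3) + K)² = ((-12 + (0 + 3) + (0 + 3)²) + 1)² = ((-12 + 3 + 3²) + 1)² = ((-12 + 3 + 9) + 1)² = (0 + 1)² = 1² = 1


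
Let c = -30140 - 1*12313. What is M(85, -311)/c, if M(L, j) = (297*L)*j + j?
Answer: 7851506/42453 ≈ 184.95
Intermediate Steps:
c = -42453 (c = -30140 - 12313 = -42453)
M(L, j) = j + 297*L*j (M(L, j) = 297*L*j + j = j + 297*L*j)
M(85, -311)/c = -311*(1 + 297*85)/(-42453) = -311*(1 + 25245)*(-1/42453) = -311*25246*(-1/42453) = -7851506*(-1/42453) = 7851506/42453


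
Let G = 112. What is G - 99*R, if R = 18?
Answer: -1670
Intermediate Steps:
G - 99*R = 112 - 99*18 = 112 - 1782 = -1670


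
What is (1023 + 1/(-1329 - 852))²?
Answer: 4978083870244/4756761 ≈ 1.0465e+6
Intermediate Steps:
(1023 + 1/(-1329 - 852))² = (1023 + 1/(-2181))² = (1023 - 1/2181)² = (2231162/2181)² = 4978083870244/4756761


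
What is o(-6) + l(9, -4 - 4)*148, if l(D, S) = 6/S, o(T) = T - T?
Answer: -111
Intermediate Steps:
o(T) = 0
o(-6) + l(9, -4 - 4)*148 = 0 + (6/(-4 - 4))*148 = 0 + (6/(-8))*148 = 0 + (6*(-⅛))*148 = 0 - ¾*148 = 0 - 111 = -111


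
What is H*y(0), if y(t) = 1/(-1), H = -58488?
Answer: 58488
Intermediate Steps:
y(t) = -1
H*y(0) = -58488*(-1) = 58488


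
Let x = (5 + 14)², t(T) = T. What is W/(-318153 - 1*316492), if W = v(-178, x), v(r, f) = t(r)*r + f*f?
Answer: -32401/126929 ≈ -0.25527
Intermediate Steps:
x = 361 (x = 19² = 361)
v(r, f) = f² + r² (v(r, f) = r*r + f*f = r² + f² = f² + r²)
W = 162005 (W = 361² + (-178)² = 130321 + 31684 = 162005)
W/(-318153 - 1*316492) = 162005/(-318153 - 1*316492) = 162005/(-318153 - 316492) = 162005/(-634645) = 162005*(-1/634645) = -32401/126929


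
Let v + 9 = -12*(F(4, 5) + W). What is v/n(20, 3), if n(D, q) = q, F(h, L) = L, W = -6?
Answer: 1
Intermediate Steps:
v = 3 (v = -9 - 12*(5 - 6) = -9 - 12*(-1) = -9 + 12 = 3)
v/n(20, 3) = 3/3 = 3*(⅓) = 1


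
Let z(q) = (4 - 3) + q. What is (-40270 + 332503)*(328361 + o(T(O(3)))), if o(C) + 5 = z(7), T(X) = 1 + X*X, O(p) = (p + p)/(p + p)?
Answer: 95958796812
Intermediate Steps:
O(p) = 1 (O(p) = (2*p)/((2*p)) = (2*p)*(1/(2*p)) = 1)
z(q) = 1 + q
T(X) = 1 + X²
o(C) = 3 (o(C) = -5 + (1 + 7) = -5 + 8 = 3)
(-40270 + 332503)*(328361 + o(T(O(3)))) = (-40270 + 332503)*(328361 + 3) = 292233*328364 = 95958796812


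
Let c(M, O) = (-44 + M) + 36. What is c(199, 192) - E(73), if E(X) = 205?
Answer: -14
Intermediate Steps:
c(M, O) = -8 + M
c(199, 192) - E(73) = (-8 + 199) - 1*205 = 191 - 205 = -14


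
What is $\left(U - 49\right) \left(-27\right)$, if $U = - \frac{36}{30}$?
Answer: $\frac{6777}{5} \approx 1355.4$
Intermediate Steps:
$U = - \frac{6}{5}$ ($U = \left(-36\right) \frac{1}{30} = - \frac{6}{5} \approx -1.2$)
$\left(U - 49\right) \left(-27\right) = \left(- \frac{6}{5} - 49\right) \left(-27\right) = \left(- \frac{251}{5}\right) \left(-27\right) = \frac{6777}{5}$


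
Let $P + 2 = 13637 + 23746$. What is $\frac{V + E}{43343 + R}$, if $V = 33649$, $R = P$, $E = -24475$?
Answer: $\frac{1529}{13454} \approx 0.11365$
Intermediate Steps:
$P = 37381$ ($P = -2 + \left(13637 + 23746\right) = -2 + 37383 = 37381$)
$R = 37381$
$\frac{V + E}{43343 + R} = \frac{33649 - 24475}{43343 + 37381} = \frac{9174}{80724} = 9174 \cdot \frac{1}{80724} = \frac{1529}{13454}$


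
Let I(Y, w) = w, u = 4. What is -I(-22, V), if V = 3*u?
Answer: -12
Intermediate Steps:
V = 12 (V = 3*4 = 12)
-I(-22, V) = -1*12 = -12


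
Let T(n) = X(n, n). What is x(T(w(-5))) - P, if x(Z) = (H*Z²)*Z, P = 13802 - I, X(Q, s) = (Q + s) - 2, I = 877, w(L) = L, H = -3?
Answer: -7741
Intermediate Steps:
X(Q, s) = -2 + Q + s
P = 12925 (P = 13802 - 1*877 = 13802 - 877 = 12925)
T(n) = -2 + 2*n (T(n) = -2 + n + n = -2 + 2*n)
x(Z) = -3*Z³ (x(Z) = (-3*Z²)*Z = -3*Z³)
x(T(w(-5))) - P = -3*(-2 + 2*(-5))³ - 1*12925 = -3*(-2 - 10)³ - 12925 = -3*(-12)³ - 12925 = -3*(-1728) - 12925 = 5184 - 12925 = -7741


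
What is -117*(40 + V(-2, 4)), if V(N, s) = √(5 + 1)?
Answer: -4680 - 117*√6 ≈ -4966.6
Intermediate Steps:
V(N, s) = √6
-117*(40 + V(-2, 4)) = -117*(40 + √6) = -4680 - 117*√6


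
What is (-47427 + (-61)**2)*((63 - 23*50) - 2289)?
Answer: 147551456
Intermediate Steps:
(-47427 + (-61)**2)*((63 - 23*50) - 2289) = (-47427 + 3721)*((63 - 1150) - 2289) = -43706*(-1087 - 2289) = -43706*(-3376) = 147551456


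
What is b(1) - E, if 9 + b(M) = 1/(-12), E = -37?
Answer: 335/12 ≈ 27.917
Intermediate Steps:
b(M) = -109/12 (b(M) = -9 + 1/(-12) = -9 - 1/12 = -109/12)
b(1) - E = -109/12 - 1*(-37) = -109/12 + 37 = 335/12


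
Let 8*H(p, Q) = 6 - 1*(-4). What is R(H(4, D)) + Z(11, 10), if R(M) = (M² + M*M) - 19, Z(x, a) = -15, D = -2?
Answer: -247/8 ≈ -30.875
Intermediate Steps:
H(p, Q) = 5/4 (H(p, Q) = (6 - 1*(-4))/8 = (6 + 4)/8 = (⅛)*10 = 5/4)
R(M) = -19 + 2*M² (R(M) = (M² + M²) - 19 = 2*M² - 19 = -19 + 2*M²)
R(H(4, D)) + Z(11, 10) = (-19 + 2*(5/4)²) - 15 = (-19 + 2*(25/16)) - 15 = (-19 + 25/8) - 15 = -127/8 - 15 = -247/8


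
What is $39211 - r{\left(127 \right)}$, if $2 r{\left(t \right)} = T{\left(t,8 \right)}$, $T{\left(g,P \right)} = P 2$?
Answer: $39203$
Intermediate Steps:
$T{\left(g,P \right)} = 2 P$
$r{\left(t \right)} = 8$ ($r{\left(t \right)} = \frac{2 \cdot 8}{2} = \frac{1}{2} \cdot 16 = 8$)
$39211 - r{\left(127 \right)} = 39211 - 8 = 39203$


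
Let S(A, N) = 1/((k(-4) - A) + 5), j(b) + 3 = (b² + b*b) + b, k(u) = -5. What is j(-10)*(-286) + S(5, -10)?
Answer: -267411/5 ≈ -53482.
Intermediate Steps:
j(b) = -3 + b + 2*b² (j(b) = -3 + ((b² + b*b) + b) = -3 + ((b² + b²) + b) = -3 + (2*b² + b) = -3 + (b + 2*b²) = -3 + b + 2*b²)
S(A, N) = -1/A (S(A, N) = 1/((-5 - A) + 5) = 1/(-A) = -1/A)
j(-10)*(-286) + S(5, -10) = (-3 - 10 + 2*(-10)²)*(-286) - 1/5 = (-3 - 10 + 2*100)*(-286) - 1*⅕ = (-3 - 10 + 200)*(-286) - ⅕ = 187*(-286) - ⅕ = -53482 - ⅕ = -267411/5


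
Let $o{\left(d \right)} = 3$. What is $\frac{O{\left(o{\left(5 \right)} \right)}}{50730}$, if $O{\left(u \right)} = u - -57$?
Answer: $\frac{2}{1691} \approx 0.0011827$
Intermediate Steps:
$O{\left(u \right)} = 57 + u$ ($O{\left(u \right)} = u + 57 = 57 + u$)
$\frac{O{\left(o{\left(5 \right)} \right)}}{50730} = \frac{57 + 3}{50730} = 60 \cdot \frac{1}{50730} = \frac{2}{1691}$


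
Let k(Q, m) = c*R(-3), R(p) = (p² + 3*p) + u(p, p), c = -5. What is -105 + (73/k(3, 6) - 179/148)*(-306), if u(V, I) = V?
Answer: -452919/370 ≈ -1224.1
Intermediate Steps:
R(p) = p² + 4*p (R(p) = (p² + 3*p) + p = p² + 4*p)
k(Q, m) = 15 (k(Q, m) = -(-15)*(4 - 3) = -(-15) = -5*(-3) = 15)
-105 + (73/k(3, 6) - 179/148)*(-306) = -105 + (73/15 - 179/148)*(-306) = -105 + (8119/2220)*(-306) = -105 - 414069/370 = -452919/370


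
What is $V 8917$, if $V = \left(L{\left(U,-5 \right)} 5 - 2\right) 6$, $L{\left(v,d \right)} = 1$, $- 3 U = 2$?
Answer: $160506$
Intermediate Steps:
$U = - \frac{2}{3}$ ($U = \left(- \frac{1}{3}\right) 2 = - \frac{2}{3} \approx -0.66667$)
$V = 18$ ($V = \left(1 \cdot 5 - 2\right) 6 = \left(5 - 2\right) 6 = 3 \cdot 6 = 18$)
$V 8917 = 18 \cdot 8917 = 160506$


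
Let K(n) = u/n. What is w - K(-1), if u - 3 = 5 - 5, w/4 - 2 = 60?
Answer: 251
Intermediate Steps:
w = 248 (w = 8 + 4*60 = 8 + 240 = 248)
u = 3 (u = 3 + (5 - 5) = 3 + 0 = 3)
K(n) = 3/n
w - K(-1) = 248 - 3/(-1) = 248 - 3*(-1) = 248 - 1*(-3) = 248 + 3 = 251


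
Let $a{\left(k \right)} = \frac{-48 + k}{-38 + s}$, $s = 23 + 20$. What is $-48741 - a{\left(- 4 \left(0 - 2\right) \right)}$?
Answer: $-48733$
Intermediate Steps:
$s = 43$
$a{\left(k \right)} = - \frac{48}{5} + \frac{k}{5}$ ($a{\left(k \right)} = \frac{-48 + k}{-38 + 43} = \frac{-48 + k}{5} = \left(-48 + k\right) \frac{1}{5} = - \frac{48}{5} + \frac{k}{5}$)
$-48741 - a{\left(- 4 \left(0 - 2\right) \right)} = -48741 - \left(- \frac{48}{5} + \frac{\left(-4\right) \left(0 - 2\right)}{5}\right) = -48741 - \left(- \frac{48}{5} + \frac{\left(-4\right) \left(-2\right)}{5}\right) = -48741 - \left(- \frac{48}{5} + \frac{1}{5} \cdot 8\right) = -48741 - \left(- \frac{48}{5} + \frac{8}{5}\right) = -48741 - -8 = -48741 + 8 = -48733$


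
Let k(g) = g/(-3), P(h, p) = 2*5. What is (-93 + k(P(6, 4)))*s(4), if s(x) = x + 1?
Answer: -1445/3 ≈ -481.67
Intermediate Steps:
s(x) = 1 + x
P(h, p) = 10
k(g) = -g/3 (k(g) = g*(-1/3) = -g/3)
(-93 + k(P(6, 4)))*s(4) = (-93 - 1/3*10)*(1 + 4) = (-93 - 10/3)*5 = -289/3*5 = -1445/3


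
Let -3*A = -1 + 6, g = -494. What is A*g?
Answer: 2470/3 ≈ 823.33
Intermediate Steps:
A = -5/3 (A = -(-1 + 6)/3 = -1/3*5 = -5/3 ≈ -1.6667)
A*g = -5/3*(-494) = 2470/3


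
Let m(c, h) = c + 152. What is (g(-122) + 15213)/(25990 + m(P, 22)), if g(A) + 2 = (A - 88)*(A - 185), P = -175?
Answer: 79681/25967 ≈ 3.0686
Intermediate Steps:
m(c, h) = 152 + c
g(A) = -2 + (-185 + A)*(-88 + A) (g(A) = -2 + (A - 88)*(A - 185) = -2 + (-88 + A)*(-185 + A) = -2 + (-185 + A)*(-88 + A))
(g(-122) + 15213)/(25990 + m(P, 22)) = ((16278 + (-122)**2 - 273*(-122)) + 15213)/(25990 + (152 - 175)) = ((16278 + 14884 + 33306) + 15213)/(25990 - 23) = (64468 + 15213)/25967 = 79681*(1/25967) = 79681/25967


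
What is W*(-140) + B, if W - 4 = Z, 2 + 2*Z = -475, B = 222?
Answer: 33052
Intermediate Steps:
Z = -477/2 (Z = -1 + (½)*(-475) = -1 - 475/2 = -477/2 ≈ -238.50)
W = -469/2 (W = 4 - 477/2 = -469/2 ≈ -234.50)
W*(-140) + B = -469/2*(-140) + 222 = 32830 + 222 = 33052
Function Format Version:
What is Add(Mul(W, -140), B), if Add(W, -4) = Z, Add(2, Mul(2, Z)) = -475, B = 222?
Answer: 33052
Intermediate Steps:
Z = Rational(-477, 2) (Z = Add(-1, Mul(Rational(1, 2), -475)) = Add(-1, Rational(-475, 2)) = Rational(-477, 2) ≈ -238.50)
W = Rational(-469, 2) (W = Add(4, Rational(-477, 2)) = Rational(-469, 2) ≈ -234.50)
Add(Mul(W, -140), B) = Add(Mul(Rational(-469, 2), -140), 222) = Add(32830, 222) = 33052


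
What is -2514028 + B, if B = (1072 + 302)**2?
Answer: -626152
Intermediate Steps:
B = 1887876 (B = 1374**2 = 1887876)
-2514028 + B = -2514028 + 1887876 = -626152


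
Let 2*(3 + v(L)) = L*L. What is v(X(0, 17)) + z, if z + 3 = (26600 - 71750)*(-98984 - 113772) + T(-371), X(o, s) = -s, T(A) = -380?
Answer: 19211866317/2 ≈ 9.6059e+9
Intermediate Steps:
v(L) = -3 + L**2/2 (v(L) = -3 + (L*L)/2 = -3 + L**2/2)
z = 9605933017 (z = -3 + ((26600 - 71750)*(-98984 - 113772) - 380) = -3 + (-45150*(-212756) - 380) = -3 + (9605933400 - 380) = -3 + 9605933020 = 9605933017)
v(X(0, 17)) + z = (-3 + (-1*17)**2/2) + 9605933017 = (-3 + (1/2)*(-17)**2) + 9605933017 = (-3 + (1/2)*289) + 9605933017 = (-3 + 289/2) + 9605933017 = 283/2 + 9605933017 = 19211866317/2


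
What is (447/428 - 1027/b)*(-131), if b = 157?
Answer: 48388387/67196 ≈ 720.11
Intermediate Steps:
(447/428 - 1027/b)*(-131) = (447/428 - 1027/157)*(-131) = -369377/67196*(-131) = 48388387/67196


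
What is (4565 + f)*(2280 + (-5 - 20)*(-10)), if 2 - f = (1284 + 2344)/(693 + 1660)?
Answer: 27178583190/2353 ≈ 1.1551e+7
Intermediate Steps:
f = 1078/2353 (f = 2 - (1284 + 2344)/(693 + 1660) = 2 - 3628/2353 = 1078/2353 ≈ 0.45814)
(4565 + f)*(2280 + (-5 - 20)*(-10)) = (4565 + 1078/2353)*(2280 + (-5 - 20)*(-10)) = 10742523*(2280 - 25*(-10))/2353 = 10742523*(2280 + 250)/2353 = (10742523/2353)*2530 = 27178583190/2353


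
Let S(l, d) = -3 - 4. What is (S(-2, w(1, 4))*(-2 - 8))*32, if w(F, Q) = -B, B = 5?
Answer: 2240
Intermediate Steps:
w(F, Q) = -5 (w(F, Q) = -1*5 = -5)
S(l, d) = -7
(S(-2, w(1, 4))*(-2 - 8))*32 = -7*(-2 - 8)*32 = -7*(-10)*32 = 70*32 = 2240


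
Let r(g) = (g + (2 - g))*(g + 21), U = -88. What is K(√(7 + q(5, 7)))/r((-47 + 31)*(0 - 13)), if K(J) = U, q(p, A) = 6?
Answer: -44/229 ≈ -0.19214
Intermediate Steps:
K(J) = -88
r(g) = 42 + 2*g (r(g) = 2*(21 + g) = 42 + 2*g)
K(√(7 + q(5, 7)))/r((-47 + 31)*(0 - 13)) = -88/(42 + 2*((-47 + 31)*(0 - 13))) = -88/(42 + 2*(-16*(-13))) = -88/(42 + 2*208) = -88/(42 + 416) = -88/458 = -88*1/458 = -44/229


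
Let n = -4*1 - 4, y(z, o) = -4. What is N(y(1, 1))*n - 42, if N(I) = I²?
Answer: -170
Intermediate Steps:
n = -8 (n = -4 - 4 = -8)
N(y(1, 1))*n - 42 = (-4)²*(-8) - 42 = 16*(-8) - 42 = -128 - 42 = -170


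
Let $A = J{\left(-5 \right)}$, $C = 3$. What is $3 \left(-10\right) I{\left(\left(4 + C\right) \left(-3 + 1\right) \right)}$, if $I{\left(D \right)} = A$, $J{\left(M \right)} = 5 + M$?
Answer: $0$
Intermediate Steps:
$A = 0$ ($A = 5 - 5 = 0$)
$I{\left(D \right)} = 0$
$3 \left(-10\right) I{\left(\left(4 + C\right) \left(-3 + 1\right) \right)} = 3 \left(-10\right) 0 = \left(-30\right) 0 = 0$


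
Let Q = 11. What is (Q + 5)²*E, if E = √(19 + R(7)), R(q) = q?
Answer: 256*√26 ≈ 1305.3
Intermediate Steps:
E = √26 (E = √(19 + 7) = √26 ≈ 5.0990)
(Q + 5)²*E = (11 + 5)²*√26 = 16²*√26 = 256*√26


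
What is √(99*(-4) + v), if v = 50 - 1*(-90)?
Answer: 16*I ≈ 16.0*I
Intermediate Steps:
v = 140 (v = 50 + 90 = 140)
√(99*(-4) + v) = √(99*(-4) + 140) = √(-396 + 140) = √(-256) = 16*I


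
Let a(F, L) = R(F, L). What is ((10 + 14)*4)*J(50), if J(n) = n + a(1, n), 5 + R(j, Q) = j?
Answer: 4416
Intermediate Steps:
R(j, Q) = -5 + j
a(F, L) = -5 + F
J(n) = -4 + n (J(n) = n + (-5 + 1) = n - 4 = -4 + n)
((10 + 14)*4)*J(50) = ((10 + 14)*4)*(-4 + 50) = (24*4)*46 = 96*46 = 4416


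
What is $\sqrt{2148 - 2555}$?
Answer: $i \sqrt{407} \approx 20.174 i$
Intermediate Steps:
$\sqrt{2148 - 2555} = \sqrt{-407} = i \sqrt{407}$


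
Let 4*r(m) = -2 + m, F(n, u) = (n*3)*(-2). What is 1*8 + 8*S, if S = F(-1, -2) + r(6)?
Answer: 64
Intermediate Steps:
F(n, u) = -6*n (F(n, u) = (3*n)*(-2) = -6*n)
r(m) = -½ + m/4 (r(m) = (-2 + m)/4 = -½ + m/4)
S = 7 (S = -6*(-1) + (-½ + (¼)*6) = 6 + (-½ + 3/2) = 6 + 1 = 7)
1*8 + 8*S = 1*8 + 8*7 = 8 + 56 = 64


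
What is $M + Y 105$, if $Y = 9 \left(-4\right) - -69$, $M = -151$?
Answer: $3314$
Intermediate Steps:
$Y = 33$ ($Y = -36 + 69 = 33$)
$M + Y 105 = -151 + 33 \cdot 105 = -151 + 3465 = 3314$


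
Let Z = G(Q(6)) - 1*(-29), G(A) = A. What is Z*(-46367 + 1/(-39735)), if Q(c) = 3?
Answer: -58956567872/39735 ≈ -1.4837e+6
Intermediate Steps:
Z = 32 (Z = 3 - 1*(-29) = 3 + 29 = 32)
Z*(-46367 + 1/(-39735)) = 32*(-46367 + 1/(-39735)) = 32*(-46367 - 1/39735) = 32*(-1842392746/39735) = -58956567872/39735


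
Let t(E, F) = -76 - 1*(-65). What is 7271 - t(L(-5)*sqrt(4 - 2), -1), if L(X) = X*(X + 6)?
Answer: 7282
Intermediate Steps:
L(X) = X*(6 + X)
t(E, F) = -11 (t(E, F) = -76 + 65 = -11)
7271 - t(L(-5)*sqrt(4 - 2), -1) = 7271 - 1*(-11) = 7271 + 11 = 7282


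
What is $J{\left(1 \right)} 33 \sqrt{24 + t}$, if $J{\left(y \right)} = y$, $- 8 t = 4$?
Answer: $\frac{33 \sqrt{94}}{2} \approx 159.97$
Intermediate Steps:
$t = - \frac{1}{2}$ ($t = \left(- \frac{1}{8}\right) 4 = - \frac{1}{2} \approx -0.5$)
$J{\left(1 \right)} 33 \sqrt{24 + t} = 1 \cdot 33 \sqrt{24 - \frac{1}{2}} = 33 \sqrt{\frac{47}{2}} = 33 \frac{\sqrt{94}}{2} = \frac{33 \sqrt{94}}{2}$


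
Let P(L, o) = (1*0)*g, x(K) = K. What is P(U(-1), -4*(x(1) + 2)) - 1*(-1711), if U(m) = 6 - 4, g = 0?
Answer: 1711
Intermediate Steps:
U(m) = 2
P(L, o) = 0 (P(L, o) = (1*0)*0 = 0*0 = 0)
P(U(-1), -4*(x(1) + 2)) - 1*(-1711) = 0 - 1*(-1711) = 0 + 1711 = 1711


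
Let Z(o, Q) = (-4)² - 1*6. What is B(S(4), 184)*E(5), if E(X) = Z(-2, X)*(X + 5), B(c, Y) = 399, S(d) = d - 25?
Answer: 39900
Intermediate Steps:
Z(o, Q) = 10 (Z(o, Q) = 16 - 6 = 10)
S(d) = -25 + d
E(X) = 50 + 10*X (E(X) = 10*(X + 5) = 10*(5 + X) = 50 + 10*X)
B(S(4), 184)*E(5) = 399*(50 + 10*5) = 399*(50 + 50) = 399*100 = 39900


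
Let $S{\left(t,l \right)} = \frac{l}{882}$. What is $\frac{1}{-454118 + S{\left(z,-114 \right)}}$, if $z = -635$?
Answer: $- \frac{147}{66755365} \approx -2.2021 \cdot 10^{-6}$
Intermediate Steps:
$S{\left(t,l \right)} = \frac{l}{882}$ ($S{\left(t,l \right)} = l \frac{1}{882} = \frac{l}{882}$)
$\frac{1}{-454118 + S{\left(z,-114 \right)}} = \frac{1}{-454118 + \frac{1}{882} \left(-114\right)} = \frac{1}{-454118 - \frac{19}{147}} = \frac{1}{- \frac{66755365}{147}} = - \frac{147}{66755365}$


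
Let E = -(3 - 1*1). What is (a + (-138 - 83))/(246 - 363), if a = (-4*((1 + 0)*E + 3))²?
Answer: 205/117 ≈ 1.7521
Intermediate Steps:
E = -2 (E = -(3 - 1) = -1*2 = -2)
a = 16 (a = (-4*((1 + 0)*(-2) + 3))² = (-4*(1*(-2) + 3))² = (-4*(-2 + 3))² = (-4*1)² = (-4)² = 16)
(a + (-138 - 83))/(246 - 363) = (16 + (-138 - 83))/(246 - 363) = (16 - 221)/(-117) = -1/117*(-205) = 205/117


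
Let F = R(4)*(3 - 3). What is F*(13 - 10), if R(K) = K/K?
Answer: 0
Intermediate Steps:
R(K) = 1
F = 0 (F = 1*(3 - 3) = 1*0 = 0)
F*(13 - 10) = 0*(13 - 10) = 0*3 = 0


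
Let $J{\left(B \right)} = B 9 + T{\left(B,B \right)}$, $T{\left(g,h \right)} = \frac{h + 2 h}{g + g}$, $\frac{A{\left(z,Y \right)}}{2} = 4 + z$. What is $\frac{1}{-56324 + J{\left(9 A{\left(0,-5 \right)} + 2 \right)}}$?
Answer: $- \frac{2}{111313} \approx -1.7967 \cdot 10^{-5}$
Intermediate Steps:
$A{\left(z,Y \right)} = 8 + 2 z$ ($A{\left(z,Y \right)} = 2 \left(4 + z\right) = 8 + 2 z$)
$T{\left(g,h \right)} = \frac{3 h}{2 g}$
$J{\left(B \right)} = \frac{3}{2} + 9 B$ ($J{\left(B \right)} = B 9 + \frac{3 B}{2 B} = 9 B + \frac{3}{2} = \frac{3}{2} + 9 B$)
$\frac{1}{-56324 + J{\left(9 A{\left(0,-5 \right)} + 2 \right)}} = \frac{1}{-56324 + \left(\frac{3}{2} + 9 \left(9 \left(8 + 2 \cdot 0\right) + 2\right)\right)} = \frac{1}{-56324 + \left(\frac{3}{2} + 9 \left(9 \left(8 + 0\right) + 2\right)\right)} = \frac{1}{-56324 + \left(\frac{3}{2} + 9 \left(9 \cdot 8 + 2\right)\right)} = \frac{1}{-56324 + \left(\frac{3}{2} + 9 \left(72 + 2\right)\right)} = \frac{1}{-56324 + \left(\frac{3}{2} + 9 \cdot 74\right)} = \frac{1}{-56324 + \left(\frac{3}{2} + 666\right)} = \frac{1}{-56324 + \frac{1335}{2}} = \frac{1}{- \frac{111313}{2}} = - \frac{2}{111313}$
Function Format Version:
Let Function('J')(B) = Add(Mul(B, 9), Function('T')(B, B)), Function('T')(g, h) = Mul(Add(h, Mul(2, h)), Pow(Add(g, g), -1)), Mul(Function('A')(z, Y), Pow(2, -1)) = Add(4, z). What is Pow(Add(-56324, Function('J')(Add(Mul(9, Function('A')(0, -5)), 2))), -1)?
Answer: Rational(-2, 111313) ≈ -1.7967e-5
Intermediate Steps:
Function('A')(z, Y) = Add(8, Mul(2, z)) (Function('A')(z, Y) = Mul(2, Add(4, z)) = Add(8, Mul(2, z)))
Function('T')(g, h) = Mul(Rational(3, 2), h, Pow(g, -1)) (Function('T')(g, h) = Mul(Mul(3, h), Pow(Mul(2, g), -1)) = Mul(Mul(3, h), Mul(Rational(1, 2), Pow(g, -1))) = Mul(Rational(3, 2), h, Pow(g, -1)))
Function('J')(B) = Add(Rational(3, 2), Mul(9, B)) (Function('J')(B) = Add(Mul(B, 9), Mul(Rational(3, 2), B, Pow(B, -1))) = Add(Mul(9, B), Rational(3, 2)) = Add(Rational(3, 2), Mul(9, B)))
Pow(Add(-56324, Function('J')(Add(Mul(9, Function('A')(0, -5)), 2))), -1) = Pow(Add(-56324, Add(Rational(3, 2), Mul(9, Add(Mul(9, Add(8, Mul(2, 0))), 2)))), -1) = Pow(Add(-56324, Add(Rational(3, 2), Mul(9, Add(Mul(9, Add(8, 0)), 2)))), -1) = Pow(Add(-56324, Add(Rational(3, 2), Mul(9, Add(Mul(9, 8), 2)))), -1) = Pow(Add(-56324, Add(Rational(3, 2), Mul(9, Add(72, 2)))), -1) = Pow(Add(-56324, Add(Rational(3, 2), Mul(9, 74))), -1) = Pow(Add(-56324, Add(Rational(3, 2), 666)), -1) = Pow(Add(-56324, Rational(1335, 2)), -1) = Pow(Rational(-111313, 2), -1) = Rational(-2, 111313)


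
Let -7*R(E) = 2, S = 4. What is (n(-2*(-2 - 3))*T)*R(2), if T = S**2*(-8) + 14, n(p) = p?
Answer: 2280/7 ≈ 325.71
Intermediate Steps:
R(E) = -2/7 (R(E) = -1/7*2 = -2/7)
T = -114 (T = 4**2*(-8) + 14 = 16*(-8) + 14 = -128 + 14 = -114)
(n(-2*(-2 - 3))*T)*R(2) = (-2*(-2 - 3)*(-114))*(-2/7) = (-2*(-5)*(-114))*(-2/7) = (10*(-114))*(-2/7) = -1140*(-2/7) = 2280/7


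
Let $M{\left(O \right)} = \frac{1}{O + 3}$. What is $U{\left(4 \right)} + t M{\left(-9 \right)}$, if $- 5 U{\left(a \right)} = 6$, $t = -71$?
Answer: $\frac{319}{30} \approx 10.633$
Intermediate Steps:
$M{\left(O \right)} = \frac{1}{3 + O}$
$U{\left(a \right)} = - \frac{6}{5}$ ($U{\left(a \right)} = \left(- \frac{1}{5}\right) 6 = - \frac{6}{5}$)
$U{\left(4 \right)} + t M{\left(-9 \right)} = - \frac{6}{5} - \frac{71}{3 - 9} = - \frac{6}{5} - \frac{71}{-6} = - \frac{6}{5} - - \frac{71}{6} = - \frac{6}{5} + \frac{71}{6} = \frac{319}{30}$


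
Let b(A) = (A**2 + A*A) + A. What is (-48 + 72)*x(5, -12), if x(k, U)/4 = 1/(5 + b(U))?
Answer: 96/281 ≈ 0.34164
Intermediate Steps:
b(A) = A + 2*A**2 (b(A) = (A**2 + A**2) + A = 2*A**2 + A = A + 2*A**2)
x(k, U) = 4/(5 + U*(1 + 2*U))
(-48 + 72)*x(5, -12) = (-48 + 72)*(4/(5 - 12*(1 + 2*(-12)))) = 24*(4/(5 - 12*(1 - 24))) = 24*(4/(5 - 12*(-23))) = 24*(4/(5 + 276)) = 24*(4/281) = 96/281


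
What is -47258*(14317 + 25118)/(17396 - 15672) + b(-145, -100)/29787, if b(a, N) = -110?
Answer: -27755813096825/25676394 ≈ -1.0810e+6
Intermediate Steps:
-47258*(14317 + 25118)/(17396 - 15672) + b(-145, -100)/29787 = -47258*(14317 + 25118)/(17396 - 15672) - 110/29787 = -47258/(1724/39435) - 110*1/29787 = -47258/(1724*(1/39435)) - 110/29787 = -47258/1724/39435 - 110/29787 = -47258*39435/1724 - 110/29787 = -931809615/862 - 110/29787 = -27755813096825/25676394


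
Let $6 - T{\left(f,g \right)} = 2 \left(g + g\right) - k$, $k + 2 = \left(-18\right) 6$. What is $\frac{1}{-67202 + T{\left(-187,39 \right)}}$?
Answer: $- \frac{1}{67462} \approx -1.4823 \cdot 10^{-5}$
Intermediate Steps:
$k = -110$ ($k = -2 - 108 = -110$)
$T{\left(f,g \right)} = -104 - 4 g$ ($T{\left(f,g \right)} = 6 - \left(2 \left(g + g\right) - -110\right) = 6 - \left(2 \cdot 2 g + 110\right) = 6 - \left(4 g + 110\right) = 6 - \left(110 + 4 g\right) = -104 - 4 g$)
$\frac{1}{-67202 + T{\left(-187,39 \right)}} = \frac{1}{-67202 - 260} = \frac{1}{-67462} = - \frac{1}{67462}$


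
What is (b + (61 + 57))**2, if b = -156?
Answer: 1444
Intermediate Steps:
(b + (61 + 57))**2 = (-156 + (61 + 57))**2 = (-156 + 118)**2 = (-38)**2 = 1444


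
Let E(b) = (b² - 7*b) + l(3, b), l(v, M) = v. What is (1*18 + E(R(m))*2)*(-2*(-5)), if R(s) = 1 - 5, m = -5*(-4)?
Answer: 1120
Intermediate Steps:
m = 20
R(s) = -4
E(b) = 3 + b² - 7*b (E(b) = (b² - 7*b) + 3 = 3 + b² - 7*b)
(1*18 + E(R(m))*2)*(-2*(-5)) = (1*18 + (3 + (-4)² - 7*(-4))*2)*(-2*(-5)) = (18 + (3 + 16 + 28)*2)*10 = (18 + 47*2)*10 = (18 + 94)*10 = 112*10 = 1120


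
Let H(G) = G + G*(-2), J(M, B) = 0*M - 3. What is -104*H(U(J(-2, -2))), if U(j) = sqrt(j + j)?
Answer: 104*I*sqrt(6) ≈ 254.75*I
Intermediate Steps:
J(M, B) = -3 (J(M, B) = 0 - 3 = -3)
U(j) = sqrt(2)*sqrt(j) (U(j) = sqrt(2*j) = sqrt(2)*sqrt(j))
H(G) = -G (H(G) = G - 2*G = -G)
-104*H(U(J(-2, -2))) = -(-104)*sqrt(2)*sqrt(-3) = -(-104)*sqrt(2)*(I*sqrt(3)) = -(-104)*I*sqrt(6) = 104*I*sqrt(6)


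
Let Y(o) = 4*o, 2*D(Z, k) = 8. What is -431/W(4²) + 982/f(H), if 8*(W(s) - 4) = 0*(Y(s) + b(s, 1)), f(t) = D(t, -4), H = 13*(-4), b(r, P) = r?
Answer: 551/4 ≈ 137.75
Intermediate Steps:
D(Z, k) = 4 (D(Z, k) = (½)*8 = 4)
H = -52
f(t) = 4
W(s) = 4 (W(s) = 4 + (0*(4*s + s))/8 = 4 + (0*(5*s))/8 = 4 + (⅛)*0 = 4 + 0 = 4)
-431/W(4²) + 982/f(H) = -431/4 + 982/4 = -431*¼ + 982*(¼) = -431/4 + 491/2 = 551/4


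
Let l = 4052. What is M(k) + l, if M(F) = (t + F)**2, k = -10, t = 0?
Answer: 4152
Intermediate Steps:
M(F) = F**2 (M(F) = (0 + F)**2 = F**2)
M(k) + l = (-10)**2 + 4052 = 100 + 4052 = 4152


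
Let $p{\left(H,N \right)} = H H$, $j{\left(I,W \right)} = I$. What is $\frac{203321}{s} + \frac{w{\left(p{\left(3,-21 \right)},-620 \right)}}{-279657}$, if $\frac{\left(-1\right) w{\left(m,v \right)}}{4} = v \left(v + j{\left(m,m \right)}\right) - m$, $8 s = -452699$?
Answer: $\frac{231068316380}{126600444243} \approx 1.8252$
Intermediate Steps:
$s = - \frac{452699}{8}$ ($s = \frac{1}{8} \left(-452699\right) = - \frac{452699}{8} \approx -56587.0$)
$p{\left(H,N \right)} = H^{2}$
$w{\left(m,v \right)} = 4 m - 4 v \left(m + v\right)$ ($w{\left(m,v \right)} = - 4 \left(v \left(v + m\right) - m\right) = - 4 \left(v \left(m + v\right) - m\right) = - 4 \left(- m + v \left(m + v\right)\right) = 4 m - 4 v \left(m + v\right)$)
$\frac{203321}{s} + \frac{w{\left(p{\left(3,-21 \right)},-620 \right)}}{-279657} = \frac{203321}{- \frac{452699}{8}} + \frac{- 4 \left(-620\right)^{2} + 4 \cdot 3^{2} - 4 \cdot 3^{2} \left(-620\right)}{-279657} = 203321 \left(- \frac{8}{452699}\right) + \left(\left(-4\right) 384400 + 4 \cdot 9 - 36 \left(-620\right)\right) \left(- \frac{1}{279657}\right) = - \frac{1626568}{452699} + \left(-1537600 + 36 + 22320\right) \left(- \frac{1}{279657}\right) = - \frac{1626568}{452699} - - \frac{1515244}{279657} = - \frac{1626568}{452699} + \frac{1515244}{279657} = \frac{231068316380}{126600444243}$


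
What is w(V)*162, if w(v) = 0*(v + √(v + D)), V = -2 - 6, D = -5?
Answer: 0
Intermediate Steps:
V = -8
w(v) = 0 (w(v) = 0*(v + √(v - 5)) = 0*(v + √(-5 + v)) = 0)
w(V)*162 = 0*162 = 0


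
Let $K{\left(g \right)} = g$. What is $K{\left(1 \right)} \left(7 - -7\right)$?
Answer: $14$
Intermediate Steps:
$K{\left(1 \right)} \left(7 - -7\right) = 1 \left(7 - -7\right) = 1 \left(7 + 7\right) = 1 \cdot 14 = 14$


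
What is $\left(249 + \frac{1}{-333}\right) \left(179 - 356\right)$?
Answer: $- \frac{4892044}{111} \approx -44072.0$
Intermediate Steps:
$\left(249 + \frac{1}{-333}\right) \left(179 - 356\right) = \left(249 - \frac{1}{333}\right) \left(-177\right) = \frac{82916}{333} \left(-177\right) = - \frac{4892044}{111}$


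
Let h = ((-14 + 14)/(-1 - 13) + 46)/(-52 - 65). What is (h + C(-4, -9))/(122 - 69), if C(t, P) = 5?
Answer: 539/6201 ≈ 0.086921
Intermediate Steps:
h = -46/117 (h = (0/(-14) + 46)/(-117) = (0*(-1/14) + 46)*(-1/117) = (0 + 46)*(-1/117) = 46*(-1/117) = -46/117 ≈ -0.39316)
(h + C(-4, -9))/(122 - 69) = (-46/117 + 5)/(122 - 69) = (539/117)/53 = (1/53)*(539/117) = 539/6201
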